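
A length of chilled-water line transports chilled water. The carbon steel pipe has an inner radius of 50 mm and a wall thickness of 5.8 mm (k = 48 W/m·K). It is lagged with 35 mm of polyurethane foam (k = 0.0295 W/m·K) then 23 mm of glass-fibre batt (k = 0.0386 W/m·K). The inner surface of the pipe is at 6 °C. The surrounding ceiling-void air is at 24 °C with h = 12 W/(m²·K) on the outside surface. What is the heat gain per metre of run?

Per-layer cylindrical resistances, series-summed:
R_carbon steel pipe wall = ln(55.8/50)/(2π×48×1) = 3.639×10^-4 K/W
R_polyurethane foam = ln(90.8/55.8)/(2π×0.0295×1) = 2.627 K/W
R_glass-fibre batt = ln(113.8/90.8)/(2π×0.0386×1) = 0.9309 K/W
R_outer film = 1/(h_o·2πr_oL) = 1/(12×2π×0.1138×1) = 0.1165 K/W
R_total = 3.675 K/W
Q = ΔT/R_total = 18/3.675

q′ ≈ 4.9 W/m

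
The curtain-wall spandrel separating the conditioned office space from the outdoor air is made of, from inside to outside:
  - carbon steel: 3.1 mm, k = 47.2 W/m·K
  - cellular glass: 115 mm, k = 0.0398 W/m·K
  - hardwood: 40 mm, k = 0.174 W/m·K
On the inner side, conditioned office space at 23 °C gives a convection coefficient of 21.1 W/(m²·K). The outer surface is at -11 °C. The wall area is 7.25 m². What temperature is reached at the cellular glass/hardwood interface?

T ≈ -8.53 °C

Treating each layer as a thermal resistance in series:
R_inner film = 1/(h_i·A) = 1/(21.1×7.25) = 0.006537 K/W
R_carbon steel = L/(kA) = 0.0031/(47.2×7.25) = 9.059×10^-6 K/W
R_cellular glass = L/(kA) = 0.115/(0.0398×7.25) = 0.3985 K/W
R_hardwood = L/(kA) = 0.04/(0.174×7.25) = 0.03171 K/W
R_total = 0.4368 K/W;  Q = ΔT/R_total = 34/0.4368 = 77.84 W
T_interface = T_inner − Q·ΣR(inner→interface) = 23 − 77.8×0.4051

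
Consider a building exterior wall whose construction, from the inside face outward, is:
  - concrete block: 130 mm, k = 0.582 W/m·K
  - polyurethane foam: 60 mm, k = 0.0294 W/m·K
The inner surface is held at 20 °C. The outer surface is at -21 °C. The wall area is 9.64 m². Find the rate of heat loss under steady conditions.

Using the resistance-network approach (series):
R_concrete block = L/(kA) = 0.13/(0.582×9.64) = 0.02317 K/W
R_polyurethane foam = L/(kA) = 0.06/(0.0294×9.64) = 0.2117 K/W
R_total = 0.2349 K/W
Q = ΔT / R_total = 41 / 0.2349

Q ≈ 175 W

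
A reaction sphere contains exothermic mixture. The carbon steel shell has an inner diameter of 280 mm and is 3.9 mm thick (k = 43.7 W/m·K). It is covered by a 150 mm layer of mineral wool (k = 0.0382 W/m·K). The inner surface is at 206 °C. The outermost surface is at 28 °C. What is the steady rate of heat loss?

Spherical conduction: R = (1/r_in − 1/r_out)/(4πk) per layer; series-sum.
R_carbon steel shell = (1/0.14 − 1/0.1439)/(4π×43.7) = 3.525×10^-4 K/W
R_mineral wool = (1/0.1439 − 1/0.2939)/(4π×0.0382) = 7.389 K/W
R_total = 7.389 K/W
Q = ΔT/R_total = 178/7.389

Q ≈ 24.1 W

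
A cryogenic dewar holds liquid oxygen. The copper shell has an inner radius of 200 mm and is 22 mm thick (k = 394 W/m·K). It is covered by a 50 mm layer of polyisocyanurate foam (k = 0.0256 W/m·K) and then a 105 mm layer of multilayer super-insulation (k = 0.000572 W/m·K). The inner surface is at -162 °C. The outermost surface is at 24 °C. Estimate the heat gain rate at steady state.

Q ≈ 1.28 W

Each spherical layer contributes R = (1/r_i − 1/r_o)/(4πk):
R_copper shell = (1/0.2 − 1/0.222)/(4π×394) = 1.001×10^-4 K/W
R_polyisocyanurate foam = (1/0.222 − 1/0.272)/(4π×0.0256) = 2.574 K/W
R_multilayer super-insulation = (1/0.272 − 1/0.377)/(4π×0.000572) = 142.5 K/W
R_total = 145 K/W
Q = ΔT/R_total = 186/145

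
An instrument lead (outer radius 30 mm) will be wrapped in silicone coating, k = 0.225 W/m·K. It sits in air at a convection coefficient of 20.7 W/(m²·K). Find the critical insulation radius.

For a cylinder r_cr = k/h = 0.225/20.7
r_cr = 10.9 mm; since the bare radius (30 mm) is above r_cr, any added insulation will reduce heat loss.

r_cr ≈ 10.9 mm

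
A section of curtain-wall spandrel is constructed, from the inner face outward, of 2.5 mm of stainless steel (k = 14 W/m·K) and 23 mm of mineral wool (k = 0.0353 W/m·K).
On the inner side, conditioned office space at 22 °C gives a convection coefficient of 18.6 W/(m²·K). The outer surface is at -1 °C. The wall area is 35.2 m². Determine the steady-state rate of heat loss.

Q ≈ 1150 W

Model the wall as resistances in series:
R_inner film = 1/(h_i·A) = 1/(18.6×35.2) = 0.001527 K/W
R_stainless steel = L/(kA) = 0.0025/(14×35.2) = 5.073×10^-6 K/W
R_mineral wool = L/(kA) = 0.023/(0.0353×35.2) = 0.01851 K/W
R_total = 0.02004 K/W
Q = ΔT / R_total = 23 / 0.02004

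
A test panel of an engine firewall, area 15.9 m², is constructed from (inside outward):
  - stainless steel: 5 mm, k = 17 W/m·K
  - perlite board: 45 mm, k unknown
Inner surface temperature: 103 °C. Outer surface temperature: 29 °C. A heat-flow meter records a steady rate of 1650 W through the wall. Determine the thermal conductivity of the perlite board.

k ≈ 0.0631 W/(m·K)

Series thermal resistances:
R_stainless steel = L/(kA) = 0.005/(17×15.9) = 1.85×10^-5 K/W
Sum of known resistances R_other = 1.85×10^-5 K/W
Total R = ΔT/Q = 74/1650 = 0.04485 K/W
R_perlite board = R_total − R_other = 0.04483 K/W
k = L/(R·A) = 0.045/(0.04483×15.9)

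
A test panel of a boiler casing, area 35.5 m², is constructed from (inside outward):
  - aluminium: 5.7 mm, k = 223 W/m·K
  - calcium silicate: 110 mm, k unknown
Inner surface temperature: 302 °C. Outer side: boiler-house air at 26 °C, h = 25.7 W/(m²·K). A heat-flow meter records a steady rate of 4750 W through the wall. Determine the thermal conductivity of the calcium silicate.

k ≈ 0.0544 W/(m·K)

Model the wall as resistances in series:
R_aluminium = L/(kA) = 0.0057/(223×35.5) = 7.2×10^-7 K/W
R_outer film = 1/(h_o·A) = 1/(25.7×35.5) = 0.001096 K/W
Sum of known resistances R_other = 0.001097 K/W
Total R = ΔT/Q = 276/4750 = 0.05811 K/W
R_calcium silicate = R_total − R_other = 0.05701 K/W
k = L/(R·A) = 0.11/(0.05701×35.5)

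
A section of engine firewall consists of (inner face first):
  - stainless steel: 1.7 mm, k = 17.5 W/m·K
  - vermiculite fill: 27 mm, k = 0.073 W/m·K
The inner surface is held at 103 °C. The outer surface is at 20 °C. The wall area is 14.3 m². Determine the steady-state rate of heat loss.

Series thermal resistances:
R_stainless steel = L/(kA) = 0.0017/(17.5×14.3) = 6.793×10^-6 K/W
R_vermiculite fill = L/(kA) = 0.027/(0.073×14.3) = 0.02586 K/W
R_total = 0.02587 K/W
Q = ΔT / R_total = 83 / 0.02587

Q ≈ 3210 W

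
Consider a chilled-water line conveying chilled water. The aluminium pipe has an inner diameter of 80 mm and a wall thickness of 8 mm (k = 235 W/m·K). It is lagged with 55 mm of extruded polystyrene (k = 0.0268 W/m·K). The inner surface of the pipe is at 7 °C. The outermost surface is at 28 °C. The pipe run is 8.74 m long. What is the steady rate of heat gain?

Q ≈ 40.5 W

Per-layer cylindrical resistances, series-summed:
R_aluminium pipe wall = ln(48/40)/(2π×235×8.74) = 1.413×10^-5 K/W
R_extruded polystyrene = ln(103/48)/(2π×0.0268×8.74) = 0.5188 K/W
R_total = 0.5188 K/W
Q = ΔT/R_total = 21/0.5188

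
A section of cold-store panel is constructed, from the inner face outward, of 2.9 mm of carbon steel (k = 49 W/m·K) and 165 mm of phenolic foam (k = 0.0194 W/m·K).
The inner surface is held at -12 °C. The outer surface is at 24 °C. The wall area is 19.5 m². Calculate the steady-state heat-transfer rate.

Q ≈ 82.5 W

Using the resistance-network approach (series):
R_carbon steel = L/(kA) = 0.0029/(49×19.5) = 3.035×10^-6 K/W
R_phenolic foam = L/(kA) = 0.165/(0.0194×19.5) = 0.4362 K/W
R_total = 0.4362 K/W
Q = ΔT / R_total = 36 / 0.4362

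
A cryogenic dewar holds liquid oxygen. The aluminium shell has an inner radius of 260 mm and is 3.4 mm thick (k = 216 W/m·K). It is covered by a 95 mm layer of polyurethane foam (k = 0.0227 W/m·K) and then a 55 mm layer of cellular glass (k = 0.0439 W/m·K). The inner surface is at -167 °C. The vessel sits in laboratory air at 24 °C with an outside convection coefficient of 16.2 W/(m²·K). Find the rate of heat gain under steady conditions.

Each spherical layer contributes R = (1/r_i − 1/r_o)/(4πk):
R_aluminium shell = (1/0.26 − 1/0.2634)/(4π×216) = 1.829×10^-5 K/W
R_polyurethane foam = (1/0.2634 − 1/0.3584)/(4π×0.0227) = 3.528 K/W
R_cellular glass = (1/0.3584 − 1/0.4134)/(4π×0.0439) = 0.6729 K/W
R_outer film = 1/(h·4πr_o²) = 1/(16.2×4π×0.4134²) = 0.02874 K/W
R_total = 4.229 K/W
Q = ΔT/R_total = 191/4.229

Q ≈ 45.2 W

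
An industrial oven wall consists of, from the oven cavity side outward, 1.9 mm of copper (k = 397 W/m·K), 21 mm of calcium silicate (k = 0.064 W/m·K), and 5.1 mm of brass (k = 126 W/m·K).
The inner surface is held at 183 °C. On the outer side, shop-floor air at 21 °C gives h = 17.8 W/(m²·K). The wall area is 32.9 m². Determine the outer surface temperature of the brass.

Treating each layer as a thermal resistance in series:
R_copper = L/(kA) = 0.0019/(397×32.9) = 1.455×10^-7 K/W
R_calcium silicate = L/(kA) = 0.021/(0.064×32.9) = 0.009973 K/W
R_brass = L/(kA) = 0.0051/(126×32.9) = 1.23×10^-6 K/W
R_outer film = 1/(h_o·A) = 1/(17.8×32.9) = 0.001708 K/W
R_total = 0.01168 K/W;  Q = ΔT/R_total = 162/0.01168 = 13870 W
T_interface = T_inner − Q·ΣR(inner→interface) = 183 − 13900×0.009975

T ≈ 44.7 °C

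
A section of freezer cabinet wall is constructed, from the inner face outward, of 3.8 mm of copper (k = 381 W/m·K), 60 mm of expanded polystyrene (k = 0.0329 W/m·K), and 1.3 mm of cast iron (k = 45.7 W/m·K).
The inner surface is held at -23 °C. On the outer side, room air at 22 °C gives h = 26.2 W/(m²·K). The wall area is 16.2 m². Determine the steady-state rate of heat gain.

Q ≈ 392 W

Thermal resistances in series:
R_copper = L/(kA) = 0.0038/(381×16.2) = 6.157×10^-7 K/W
R_expanded polystyrene = L/(kA) = 0.06/(0.0329×16.2) = 0.1126 K/W
R_cast iron = L/(kA) = 0.0013/(45.7×16.2) = 1.756×10^-6 K/W
R_outer film = 1/(h_o·A) = 1/(26.2×16.2) = 0.002356 K/W
R_total = 0.1149 K/W
Q = ΔT / R_total = 45 / 0.1149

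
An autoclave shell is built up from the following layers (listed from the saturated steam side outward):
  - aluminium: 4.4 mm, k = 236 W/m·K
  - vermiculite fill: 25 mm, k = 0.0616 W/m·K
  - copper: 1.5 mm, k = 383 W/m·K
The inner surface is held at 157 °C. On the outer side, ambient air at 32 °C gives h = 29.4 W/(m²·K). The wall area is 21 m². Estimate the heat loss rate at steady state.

Q ≈ 5970 W

Thermal resistances in series:
R_aluminium = L/(kA) = 0.0044/(236×21) = 8.878×10^-7 K/W
R_vermiculite fill = L/(kA) = 0.025/(0.0616×21) = 0.01933 K/W
R_copper = L/(kA) = 0.0015/(383×21) = 1.865×10^-7 K/W
R_outer film = 1/(h_o·A) = 1/(29.4×21) = 0.00162 K/W
R_total = 0.02095 K/W
Q = ΔT / R_total = 125 / 0.02095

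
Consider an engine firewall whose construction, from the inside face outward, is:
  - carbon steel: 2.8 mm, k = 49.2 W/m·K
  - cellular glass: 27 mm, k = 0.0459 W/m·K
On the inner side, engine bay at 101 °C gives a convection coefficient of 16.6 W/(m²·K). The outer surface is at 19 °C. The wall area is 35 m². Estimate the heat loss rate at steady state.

Model the wall as resistances in series:
R_inner film = 1/(h_i·A) = 1/(16.6×35) = 0.001721 K/W
R_carbon steel = L/(kA) = 0.0028/(49.2×35) = 1.626×10^-6 K/W
R_cellular glass = L/(kA) = 0.027/(0.0459×35) = 0.01681 K/W
R_total = 0.01853 K/W
Q = ΔT / R_total = 82 / 0.01853

Q ≈ 4430 W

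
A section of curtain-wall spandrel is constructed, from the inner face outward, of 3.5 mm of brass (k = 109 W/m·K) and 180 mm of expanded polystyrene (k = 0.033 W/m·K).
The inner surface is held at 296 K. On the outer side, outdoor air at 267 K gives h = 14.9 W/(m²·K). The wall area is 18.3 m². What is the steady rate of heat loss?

Q ≈ 96.1 W

Treating each layer as a thermal resistance in series:
R_brass = L/(kA) = 0.0035/(109×18.3) = 1.755×10^-6 K/W
R_expanded polystyrene = L/(kA) = 0.18/(0.033×18.3) = 0.2981 K/W
R_outer film = 1/(h_o·A) = 1/(14.9×18.3) = 0.003667 K/W
R_total = 0.3017 K/W
Q = ΔT / R_total = 29 / 0.3017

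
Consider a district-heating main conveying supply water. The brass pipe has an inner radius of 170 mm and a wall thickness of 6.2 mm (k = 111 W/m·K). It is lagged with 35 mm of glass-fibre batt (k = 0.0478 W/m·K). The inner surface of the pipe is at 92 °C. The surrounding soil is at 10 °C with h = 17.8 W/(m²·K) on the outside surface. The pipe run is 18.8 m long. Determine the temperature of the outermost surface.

Cylindrical conduction, so R = ln(r₂/r₁)/(2πkL) per layer, in series:
R_brass pipe wall = ln(176.2/170)/(2π×111×18.8) = 2.732×10^-6 K/W
R_glass-fibre batt = ln(211.2/176.2)/(2π×0.0478×18.8) = 0.03209 K/W
R_outer film = 1/(h_o·2πr_oL) = 1/(17.8×2π×0.2112×18.8) = 0.002252 K/W
R_total = 0.03434 K/W
Q = ΔT/R_total = 82/0.03434
Q = 2390 W
T_interface = T_inner − Q·ΣR(inner→interface) = 92 − 2390×0.03209

T ≈ 15.4 °C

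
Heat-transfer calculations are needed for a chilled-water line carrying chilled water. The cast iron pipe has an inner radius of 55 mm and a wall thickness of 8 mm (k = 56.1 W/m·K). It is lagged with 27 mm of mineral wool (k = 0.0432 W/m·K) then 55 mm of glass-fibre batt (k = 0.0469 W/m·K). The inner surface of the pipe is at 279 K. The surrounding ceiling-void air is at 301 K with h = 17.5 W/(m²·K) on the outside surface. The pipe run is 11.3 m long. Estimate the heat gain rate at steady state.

Treating each annulus and film as a series resistance:
R_cast iron pipe wall = ln(63/55)/(2π×56.1×11.3) = 3.409×10^-5 K/W
R_mineral wool = ln(90/63)/(2π×0.0432×11.3) = 0.1163 K/W
R_glass-fibre batt = ln(145/90)/(2π×0.0469×11.3) = 0.1432 K/W
R_outer film = 1/(h_o·2πr_oL) = 1/(17.5×2π×0.145×11.3) = 0.005551 K/W
R_total = 0.2651 K/W
Q = ΔT/R_total = 22/0.2651

Q ≈ 83 W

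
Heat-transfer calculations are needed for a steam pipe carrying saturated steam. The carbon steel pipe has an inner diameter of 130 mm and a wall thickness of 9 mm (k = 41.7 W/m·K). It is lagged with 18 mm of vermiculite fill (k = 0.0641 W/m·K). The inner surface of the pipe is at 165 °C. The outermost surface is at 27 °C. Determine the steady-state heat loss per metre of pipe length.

Treating each annulus and film as a series resistance:
R_carbon steel pipe wall = ln(74/65)/(2π×41.7×1) = 4.949×10^-4 K/W
R_vermiculite fill = ln(92/74)/(2π×0.0641×1) = 0.5406 K/W
R_total = 0.5411 K/W
Q = ΔT/R_total = 138/0.5411

q′ ≈ 255 W/m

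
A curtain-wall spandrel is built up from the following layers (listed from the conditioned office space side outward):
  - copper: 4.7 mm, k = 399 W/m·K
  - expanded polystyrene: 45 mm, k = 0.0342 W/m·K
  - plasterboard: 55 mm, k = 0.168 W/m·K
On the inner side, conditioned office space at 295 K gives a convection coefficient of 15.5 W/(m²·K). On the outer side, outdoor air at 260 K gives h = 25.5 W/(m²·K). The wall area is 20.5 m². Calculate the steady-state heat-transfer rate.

Q ≈ 411 W

Series thermal resistances:
R_inner film = 1/(h_i·A) = 1/(15.5×20.5) = 0.003147 K/W
R_copper = L/(kA) = 0.0047/(399×20.5) = 5.746×10^-7 K/W
R_expanded polystyrene = L/(kA) = 0.045/(0.0342×20.5) = 0.06418 K/W
R_plasterboard = L/(kA) = 0.055/(0.168×20.5) = 0.01597 K/W
R_outer film = 1/(h_o·A) = 1/(25.5×20.5) = 0.001913 K/W
R_total = 0.08522 K/W
Q = ΔT / R_total = 35 / 0.08522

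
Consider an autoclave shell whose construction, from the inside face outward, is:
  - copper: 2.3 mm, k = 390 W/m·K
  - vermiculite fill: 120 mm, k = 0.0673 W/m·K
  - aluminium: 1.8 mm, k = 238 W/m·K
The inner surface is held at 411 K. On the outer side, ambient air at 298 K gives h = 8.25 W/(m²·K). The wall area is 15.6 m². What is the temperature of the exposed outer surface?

Model the wall as resistances in series:
R_copper = L/(kA) = 0.0023/(390×15.6) = 3.78×10^-7 K/W
R_vermiculite fill = L/(kA) = 0.12/(0.0673×15.6) = 0.1143 K/W
R_aluminium = L/(kA) = 0.0018/(238×15.6) = 4.848×10^-7 K/W
R_outer film = 1/(h_o·A) = 1/(8.25×15.6) = 0.00777 K/W
R_total = 0.1221 K/W;  Q = ΔT/R_total = 113/0.1221 = 925.7 W
T_interface = T_inner − Q·ΣR(inner→interface) = 411 − 926×0.1143

T ≈ 305 K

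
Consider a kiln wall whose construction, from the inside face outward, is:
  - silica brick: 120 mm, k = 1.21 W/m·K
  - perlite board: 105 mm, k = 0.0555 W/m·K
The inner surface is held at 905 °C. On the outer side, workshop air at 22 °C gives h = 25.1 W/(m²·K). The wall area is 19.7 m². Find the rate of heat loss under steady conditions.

Q ≈ 8570 W

Thermal resistances in series:
R_silica brick = L/(kA) = 0.12/(1.21×19.7) = 0.005034 K/W
R_perlite board = L/(kA) = 0.105/(0.0555×19.7) = 0.09604 K/W
R_outer film = 1/(h_o·A) = 1/(25.1×19.7) = 0.002022 K/W
R_total = 0.1031 K/W
Q = ΔT / R_total = 883 / 0.1031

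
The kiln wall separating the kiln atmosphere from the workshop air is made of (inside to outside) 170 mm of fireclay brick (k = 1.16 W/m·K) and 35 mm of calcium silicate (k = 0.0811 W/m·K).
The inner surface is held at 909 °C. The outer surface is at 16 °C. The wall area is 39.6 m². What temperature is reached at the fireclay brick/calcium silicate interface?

T ≈ 683 °C

Thermal resistances in series:
R_fireclay brick = L/(kA) = 0.17/(1.16×39.6) = 0.003701 K/W
R_calcium silicate = L/(kA) = 0.035/(0.0811×39.6) = 0.0109 K/W
R_total = 0.0146 K/W;  Q = ΔT/R_total = 893/0.0146 = 61170 W
T_interface = T_inner − Q·ΣR(inner→interface) = 909 − 61200×0.003701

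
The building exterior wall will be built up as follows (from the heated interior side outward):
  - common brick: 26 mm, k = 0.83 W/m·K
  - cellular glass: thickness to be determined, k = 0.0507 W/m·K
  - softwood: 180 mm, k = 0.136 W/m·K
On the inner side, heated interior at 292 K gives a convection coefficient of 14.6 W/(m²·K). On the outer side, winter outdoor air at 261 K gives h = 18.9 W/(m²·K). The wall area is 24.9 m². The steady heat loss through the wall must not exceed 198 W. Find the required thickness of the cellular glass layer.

Model the wall as resistances in series:
R_inner film = 1/(h_i·A) = 1/(14.6×24.9) = 0.002751 K/W
R_common brick = L/(kA) = 0.026/(0.83×24.9) = 0.001258 K/W
R_softwood = L/(kA) = 0.18/(0.136×24.9) = 0.05315 K/W
R_outer film = 1/(h_o·A) = 1/(18.9×24.9) = 0.002125 K/W
Sum of the known resistances R_other = 0.05929 K/W
Required total resistance R_tot = ΔT/Q_allow = 31/198 = 0.1566 K/W
R_cellular glass = R_tot − R_other = 0.09728 K/W
L = R·k·A = 0.09728×0.0507×24.9

L ≈ 123 mm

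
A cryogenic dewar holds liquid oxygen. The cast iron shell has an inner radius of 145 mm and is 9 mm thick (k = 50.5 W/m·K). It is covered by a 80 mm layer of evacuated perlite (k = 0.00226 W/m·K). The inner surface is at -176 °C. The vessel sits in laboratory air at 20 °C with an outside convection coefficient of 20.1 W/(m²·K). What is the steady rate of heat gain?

Radial (spherical) resistances in series:
R_cast iron shell = (1/0.145 − 1/0.154)/(4π×50.5) = 6.351×10^-4 K/W
R_evacuated perlite = (1/0.154 − 1/0.234)/(4π×0.00226) = 78.17 K/W
R_outer film = 1/(h·4πr_o²) = 1/(20.1×4π×0.234²) = 0.0723 K/W
R_total = 78.24 K/W
Q = ΔT/R_total = 196/78.24

Q ≈ 2.51 W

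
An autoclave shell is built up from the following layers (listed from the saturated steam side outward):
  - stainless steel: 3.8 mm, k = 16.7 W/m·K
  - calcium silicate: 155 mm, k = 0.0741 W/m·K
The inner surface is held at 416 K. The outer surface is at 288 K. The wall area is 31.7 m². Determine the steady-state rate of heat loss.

Q ≈ 1940 W

Series thermal resistances:
R_stainless steel = L/(kA) = 0.0038/(16.7×31.7) = 7.178×10^-6 K/W
R_calcium silicate = L/(kA) = 0.155/(0.0741×31.7) = 0.06599 K/W
R_total = 0.06599 K/W
Q = ΔT / R_total = 128 / 0.06599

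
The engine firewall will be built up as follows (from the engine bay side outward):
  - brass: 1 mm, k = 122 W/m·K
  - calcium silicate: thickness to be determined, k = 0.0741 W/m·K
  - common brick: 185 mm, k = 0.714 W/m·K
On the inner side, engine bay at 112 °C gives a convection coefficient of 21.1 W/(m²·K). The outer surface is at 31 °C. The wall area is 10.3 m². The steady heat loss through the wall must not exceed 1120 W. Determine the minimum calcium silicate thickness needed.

L ≈ 32.5 mm

Using the resistance-network approach (series):
R_inner film = 1/(h_i·A) = 1/(21.1×10.3) = 0.004601 K/W
R_brass = L/(kA) = 0.001/(122×10.3) = 7.958×10^-7 K/W
R_common brick = L/(kA) = 0.185/(0.714×10.3) = 0.02516 K/W
Sum of the known resistances R_other = 0.02976 K/W
Required total resistance R_tot = ΔT/Q_allow = 81/1120 = 0.07232 K/W
R_calcium silicate = R_tot − R_other = 0.04256 K/W
L = R·k·A = 0.04256×0.0741×10.3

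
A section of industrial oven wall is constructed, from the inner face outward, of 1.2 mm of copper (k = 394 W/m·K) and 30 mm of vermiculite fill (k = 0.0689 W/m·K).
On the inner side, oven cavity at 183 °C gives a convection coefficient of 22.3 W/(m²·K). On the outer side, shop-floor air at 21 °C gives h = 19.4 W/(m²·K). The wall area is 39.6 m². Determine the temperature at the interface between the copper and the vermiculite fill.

Model the wall as resistances in series:
R_inner film = 1/(h_i·A) = 1/(22.3×39.6) = 0.001132 K/W
R_copper = L/(kA) = 0.0012/(394×39.6) = 7.691×10^-8 K/W
R_vermiculite fill = L/(kA) = 0.03/(0.0689×39.6) = 0.011 K/W
R_outer film = 1/(h_o·A) = 1/(19.4×39.6) = 0.001302 K/W
R_total = 0.01343 K/W;  Q = ΔT/R_total = 162/0.01343 = 12060 W
T_interface = T_inner − Q·ΣR(inner→interface) = 183 − 12100×0.001132

T ≈ 169 °C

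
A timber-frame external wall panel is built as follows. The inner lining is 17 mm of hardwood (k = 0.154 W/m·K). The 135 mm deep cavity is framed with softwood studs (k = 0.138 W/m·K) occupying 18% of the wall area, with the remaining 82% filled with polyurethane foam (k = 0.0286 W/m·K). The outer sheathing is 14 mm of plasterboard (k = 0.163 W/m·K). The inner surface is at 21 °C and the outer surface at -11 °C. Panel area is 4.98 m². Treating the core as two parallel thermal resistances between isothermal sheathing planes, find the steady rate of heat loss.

Sheathing layers in series; stud and cavity paths in parallel between them.
R_inner = 0.017/(0.154×4.98) = 0.02217 K/W
R_stud  = 0.135/(0.138×0.18×4.98) = 1.091 K/W
R_cav   = 0.135/(0.0286×0.82×4.98) = 1.156 K/W
1/R_core = 1/R_stud + 1/R_cav → R_core = 0.5613 K/W
R_outer = 0.014/(0.163×4.98) = 0.01725 K/W
R_total = 0.6008 K/W
Q = ΔT/R_total = 32/0.6008

Q ≈ 53.3 W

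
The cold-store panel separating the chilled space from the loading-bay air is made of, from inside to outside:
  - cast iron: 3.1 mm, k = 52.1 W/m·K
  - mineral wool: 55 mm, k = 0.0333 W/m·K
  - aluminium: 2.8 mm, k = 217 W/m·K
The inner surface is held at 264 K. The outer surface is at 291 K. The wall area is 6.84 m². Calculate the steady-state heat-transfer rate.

Q ≈ 112 W

Thermal resistances in series:
R_cast iron = L/(kA) = 0.0031/(52.1×6.84) = 8.699×10^-6 K/W
R_mineral wool = L/(kA) = 0.055/(0.0333×6.84) = 0.2415 K/W
R_aluminium = L/(kA) = 0.0028/(217×6.84) = 1.886×10^-6 K/W
R_total = 0.2415 K/W
Q = ΔT / R_total = 27 / 0.2415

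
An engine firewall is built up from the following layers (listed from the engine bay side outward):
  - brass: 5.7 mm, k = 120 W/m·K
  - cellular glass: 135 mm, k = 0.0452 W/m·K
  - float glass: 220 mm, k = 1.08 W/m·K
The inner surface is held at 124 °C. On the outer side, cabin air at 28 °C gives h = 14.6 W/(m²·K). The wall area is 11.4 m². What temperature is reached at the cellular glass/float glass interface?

T ≈ 36 °C

Thermal resistances in series:
R_brass = L/(kA) = 0.0057/(120×11.4) = 4.167×10^-6 K/W
R_cellular glass = L/(kA) = 0.135/(0.0452×11.4) = 0.262 K/W
R_float glass = L/(kA) = 0.22/(1.08×11.4) = 0.01787 K/W
R_outer film = 1/(h_o·A) = 1/(14.6×11.4) = 0.006008 K/W
R_total = 0.2859 K/W;  Q = ΔT/R_total = 96/0.2859 = 335.8 W
T_interface = T_inner − Q·ΣR(inner→interface) = 124 − 336×0.262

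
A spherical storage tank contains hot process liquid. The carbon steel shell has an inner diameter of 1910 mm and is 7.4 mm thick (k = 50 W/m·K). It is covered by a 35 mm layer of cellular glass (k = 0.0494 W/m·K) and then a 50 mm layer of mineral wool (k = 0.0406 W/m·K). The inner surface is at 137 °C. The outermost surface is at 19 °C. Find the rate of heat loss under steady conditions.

Each spherical layer contributes R = (1/r_i − 1/r_o)/(4πk):
R_carbon steel shell = (1/0.955 − 1/0.9624)/(4π×50) = 1.281×10^-5 K/W
R_cellular glass = (1/0.9624 − 1/0.9974)/(4π×0.0494) = 0.05874 K/W
R_mineral wool = (1/0.9974 − 1/1.0474)/(4π×0.0406) = 0.09381 K/W
R_total = 0.1526 K/W
Q = ΔT/R_total = 118/0.1526

Q ≈ 773 W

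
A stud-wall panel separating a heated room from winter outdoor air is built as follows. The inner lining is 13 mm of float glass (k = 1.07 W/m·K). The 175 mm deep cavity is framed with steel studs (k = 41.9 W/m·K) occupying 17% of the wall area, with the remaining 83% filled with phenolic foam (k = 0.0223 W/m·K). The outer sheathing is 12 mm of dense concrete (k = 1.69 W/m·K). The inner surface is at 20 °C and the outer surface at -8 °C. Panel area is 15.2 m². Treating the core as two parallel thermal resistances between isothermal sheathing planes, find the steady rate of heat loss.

Q ≈ 9730 W

Sheathing layers in series; stud and cavity paths in parallel between them.
R_inner = 0.013/(1.07×15.2) = 7.993×10^-4 K/W
R_stud  = 0.175/(41.9×0.17×15.2) = 0.001616 K/W
R_cav   = 0.175/(0.0223×0.83×15.2) = 0.622 K/W
1/R_core = 1/R_stud + 1/R_cav → R_core = 0.001612 K/W
R_outer = 0.012/(1.69×15.2) = 4.671×10^-4 K/W
R_total = 0.002879 K/W
Q = ΔT/R_total = 28/0.002879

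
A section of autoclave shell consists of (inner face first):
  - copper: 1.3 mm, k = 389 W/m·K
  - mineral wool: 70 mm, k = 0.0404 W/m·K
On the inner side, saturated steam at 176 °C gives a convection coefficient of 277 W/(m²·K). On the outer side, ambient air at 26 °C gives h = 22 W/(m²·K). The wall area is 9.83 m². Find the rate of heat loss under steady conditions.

Q ≈ 828 W

Series thermal resistances:
R_inner film = 1/(h_i·A) = 1/(277×9.83) = 3.673×10^-4 K/W
R_copper = L/(kA) = 0.0013/(389×9.83) = 3.4×10^-7 K/W
R_mineral wool = L/(kA) = 0.07/(0.0404×9.83) = 0.1763 K/W
R_outer film = 1/(h_o·A) = 1/(22×9.83) = 0.004624 K/W
R_total = 0.1813 K/W
Q = ΔT / R_total = 150 / 0.1813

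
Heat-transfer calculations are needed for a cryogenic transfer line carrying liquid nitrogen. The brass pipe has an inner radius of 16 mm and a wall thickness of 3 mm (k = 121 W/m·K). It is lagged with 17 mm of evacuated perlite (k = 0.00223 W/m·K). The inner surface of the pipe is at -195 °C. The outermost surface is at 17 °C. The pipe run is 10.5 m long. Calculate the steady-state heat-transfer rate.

Treating each annulus and film as a series resistance:
R_brass pipe wall = ln(19/16)/(2π×121×10.5) = 2.153×10^-5 K/W
R_evacuated perlite = ln(36/19)/(2π×0.00223×10.5) = 4.344 K/W
R_total = 4.344 K/W
Q = ΔT/R_total = 212/4.344

Q ≈ 48.8 W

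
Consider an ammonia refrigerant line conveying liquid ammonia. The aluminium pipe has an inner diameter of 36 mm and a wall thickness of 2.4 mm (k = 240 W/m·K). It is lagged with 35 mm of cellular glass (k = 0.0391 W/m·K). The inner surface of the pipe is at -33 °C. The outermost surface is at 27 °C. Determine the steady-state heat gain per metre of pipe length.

Per-layer cylindrical resistances, series-summed:
R_aluminium pipe wall = ln(20.4/18)/(2π×240×1) = 8.3×10^-5 K/W
R_cellular glass = ln(55.4/20.4)/(2π×0.0391×1) = 4.067 K/W
R_total = 4.067 K/W
Q = ΔT/R_total = 60/4.067

q′ ≈ 14.8 W/m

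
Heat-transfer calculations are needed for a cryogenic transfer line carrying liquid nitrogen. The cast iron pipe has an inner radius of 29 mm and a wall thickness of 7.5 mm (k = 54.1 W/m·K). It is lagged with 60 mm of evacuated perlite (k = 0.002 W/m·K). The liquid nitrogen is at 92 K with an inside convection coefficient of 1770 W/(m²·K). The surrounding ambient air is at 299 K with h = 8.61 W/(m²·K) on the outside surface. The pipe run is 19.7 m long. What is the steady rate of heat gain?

Q ≈ 52.6 W

Treating each annulus and film as a series resistance:
R_inner film = 1/(h_i·2πr₁L) = 1/(1770×2π×0.029×19.7) = 1.574×10^-4 K/W
R_cast iron pipe wall = ln(36.5/29)/(2π×54.1×19.7) = 3.435×10^-5 K/W
R_evacuated perlite = ln(96.5/36.5)/(2π×0.002×19.7) = 3.927 K/W
R_outer film = 1/(h_o·2πr_oL) = 1/(8.61×2π×0.0965×19.7) = 0.009724 K/W
R_total = 3.937 K/W
Q = ΔT/R_total = 207/3.937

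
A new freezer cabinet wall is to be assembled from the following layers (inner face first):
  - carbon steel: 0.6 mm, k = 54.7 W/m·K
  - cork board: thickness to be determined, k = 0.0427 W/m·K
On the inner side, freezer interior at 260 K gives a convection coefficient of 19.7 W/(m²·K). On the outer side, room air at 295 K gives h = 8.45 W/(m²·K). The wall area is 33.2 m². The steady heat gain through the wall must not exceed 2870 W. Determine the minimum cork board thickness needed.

Treating each layer as a thermal resistance in series:
R_inner film = 1/(h_i·A) = 1/(19.7×33.2) = 0.001529 K/W
R_carbon steel = L/(kA) = 0.0006/(54.7×33.2) = 3.304×10^-7 K/W
R_outer film = 1/(h_o·A) = 1/(8.45×33.2) = 0.003565 K/W
Sum of the known resistances R_other = 0.005094 K/W
Required total resistance R_tot = ΔT/Q_allow = 35/2870 = 0.0122 K/W
R_cork board = R_tot − R_other = 0.007101 K/W
L = R·k·A = 0.007101×0.0427×33.2

L ≈ 10.1 mm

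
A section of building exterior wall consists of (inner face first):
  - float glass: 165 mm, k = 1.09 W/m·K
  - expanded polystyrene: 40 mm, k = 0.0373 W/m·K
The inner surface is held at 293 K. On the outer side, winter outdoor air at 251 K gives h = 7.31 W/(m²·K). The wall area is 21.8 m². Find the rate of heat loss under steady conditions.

Treating each layer as a thermal resistance in series:
R_float glass = L/(kA) = 0.165/(1.09×21.8) = 0.006944 K/W
R_expanded polystyrene = L/(kA) = 0.04/(0.0373×21.8) = 0.04919 K/W
R_outer film = 1/(h_o·A) = 1/(7.31×21.8) = 0.006275 K/W
R_total = 0.06241 K/W
Q = ΔT / R_total = 42 / 0.06241

Q ≈ 673 W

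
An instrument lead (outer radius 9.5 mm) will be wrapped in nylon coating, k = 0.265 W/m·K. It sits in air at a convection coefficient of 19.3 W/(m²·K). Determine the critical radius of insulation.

r_cr ≈ 13.7 mm

For a cylinder r_cr = k/h = 0.265/19.3
r_cr = 13.7 mm; since the bare radius (9.5 mm) is below r_cr, adding a thin layer of insulation will *increase* heat loss.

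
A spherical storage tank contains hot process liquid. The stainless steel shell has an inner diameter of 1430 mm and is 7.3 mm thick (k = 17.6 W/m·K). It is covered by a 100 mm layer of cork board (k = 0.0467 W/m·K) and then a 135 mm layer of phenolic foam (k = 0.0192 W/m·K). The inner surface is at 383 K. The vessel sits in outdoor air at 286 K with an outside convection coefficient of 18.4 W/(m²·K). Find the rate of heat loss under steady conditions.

For a spherical shell R = (1/r₁ − 1/r₂)/(4πk); film R = 1/(h·4πr²). In series:
R_stainless steel shell = (1/0.715 − 1/0.7223)/(4π×17.6) = 6.391×10^-5 K/W
R_cork board = (1/0.7223 − 1/0.8223)/(4π×0.0467) = 0.2869 K/W
R_phenolic foam = (1/0.8223 − 1/0.9573)/(4π×0.0192) = 0.7108 K/W
R_outer film = 1/(h·4πr_o²) = 1/(18.4×4π×0.9573²) = 0.004719 K/W
R_total = 1.002 K/W
Q = ΔT/R_total = 97/1.002

Q ≈ 96.8 W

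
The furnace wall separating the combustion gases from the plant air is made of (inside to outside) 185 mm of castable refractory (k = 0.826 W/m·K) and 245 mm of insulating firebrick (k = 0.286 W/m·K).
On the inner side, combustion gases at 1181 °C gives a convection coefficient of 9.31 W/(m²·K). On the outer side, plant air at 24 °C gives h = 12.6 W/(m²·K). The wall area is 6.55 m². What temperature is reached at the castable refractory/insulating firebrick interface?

Using the resistance-network approach (series):
R_inner film = 1/(h_i·A) = 1/(9.31×6.55) = 0.0164 K/W
R_castable refractory = L/(kA) = 0.185/(0.826×6.55) = 0.03419 K/W
R_insulating firebrick = L/(kA) = 0.245/(0.286×6.55) = 0.1308 K/W
R_outer film = 1/(h_o·A) = 1/(12.6×6.55) = 0.01212 K/W
R_total = 0.1935 K/W;  Q = ΔT/R_total = 1157/0.1935 = 5979 W
T_interface = T_inner − Q·ΣR(inner→interface) = 1181 − 5980×0.05059

T ≈ 878 °C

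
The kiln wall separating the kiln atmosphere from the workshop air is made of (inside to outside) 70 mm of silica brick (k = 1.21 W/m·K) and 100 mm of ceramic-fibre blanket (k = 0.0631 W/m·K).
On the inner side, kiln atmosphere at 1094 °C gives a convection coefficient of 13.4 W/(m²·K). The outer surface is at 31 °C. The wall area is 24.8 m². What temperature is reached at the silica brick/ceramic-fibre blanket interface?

T ≈ 1010 °C

Model the wall as resistances in series:
R_inner film = 1/(h_i·A) = 1/(13.4×24.8) = 0.003009 K/W
R_silica brick = L/(kA) = 0.07/(1.21×24.8) = 0.002333 K/W
R_ceramic-fibre blanket = L/(kA) = 0.1/(0.0631×24.8) = 0.0639 K/W
R_total = 0.06924 K/W;  Q = ΔT/R_total = 1063/0.06924 = 15350 W
T_interface = T_inner − Q·ΣR(inner→interface) = 1094 − 15400×0.005342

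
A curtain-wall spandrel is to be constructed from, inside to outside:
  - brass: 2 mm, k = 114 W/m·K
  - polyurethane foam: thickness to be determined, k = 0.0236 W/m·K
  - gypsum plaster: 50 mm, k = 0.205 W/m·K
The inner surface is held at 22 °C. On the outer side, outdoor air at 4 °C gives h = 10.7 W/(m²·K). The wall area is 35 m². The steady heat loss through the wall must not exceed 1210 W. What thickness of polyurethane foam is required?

L ≈ 4.33 mm

Thermal resistances in series:
R_brass = L/(kA) = 0.002/(114×35) = 5.013×10^-7 K/W
R_gypsum plaster = L/(kA) = 0.05/(0.205×35) = 0.006969 K/W
R_outer film = 1/(h_o·A) = 1/(10.7×35) = 0.00267 K/W
Sum of the known resistances R_other = 0.009639 K/W
Required total resistance R_tot = ΔT/Q_allow = 18/1210 = 0.01488 K/W
R_polyurethane foam = R_tot − R_other = 0.005237 K/W
L = R·k·A = 0.005237×0.0236×35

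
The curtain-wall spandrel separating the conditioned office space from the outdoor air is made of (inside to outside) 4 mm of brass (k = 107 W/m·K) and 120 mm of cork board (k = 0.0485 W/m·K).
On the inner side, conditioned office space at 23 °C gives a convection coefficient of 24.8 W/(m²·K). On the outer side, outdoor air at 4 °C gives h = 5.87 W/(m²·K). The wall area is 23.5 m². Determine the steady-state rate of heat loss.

Q ≈ 166 W

Series thermal resistances:
R_inner film = 1/(h_i·A) = 1/(24.8×23.5) = 0.001716 K/W
R_brass = L/(kA) = 0.004/(107×23.5) = 1.591×10^-6 K/W
R_cork board = L/(kA) = 0.12/(0.0485×23.5) = 0.1053 K/W
R_outer film = 1/(h_o·A) = 1/(5.87×23.5) = 0.007249 K/W
R_total = 0.1143 K/W
Q = ΔT / R_total = 19 / 0.1143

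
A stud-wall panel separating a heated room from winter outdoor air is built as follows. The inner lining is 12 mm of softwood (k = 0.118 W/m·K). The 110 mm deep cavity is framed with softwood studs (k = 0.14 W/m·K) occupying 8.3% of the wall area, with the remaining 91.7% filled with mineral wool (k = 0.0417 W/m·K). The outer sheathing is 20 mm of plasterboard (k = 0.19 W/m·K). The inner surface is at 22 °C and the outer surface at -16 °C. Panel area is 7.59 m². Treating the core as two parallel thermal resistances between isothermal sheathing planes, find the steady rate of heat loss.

Sheathing layers in series; stud and cavity paths in parallel between them.
R_inner = 0.012/(0.118×7.59) = 0.0134 K/W
R_stud  = 0.11/(0.14×0.083×7.59) = 1.247 K/W
R_cav   = 0.11/(0.0417×0.917×7.59) = 0.379 K/W
1/R_core = 1/R_stud + 1/R_cav → R_core = 0.2907 K/W
R_outer = 0.02/(0.19×7.59) = 0.01387 K/W
R_total = 0.3179 K/W
Q = ΔT/R_total = 38/0.3179

Q ≈ 120 W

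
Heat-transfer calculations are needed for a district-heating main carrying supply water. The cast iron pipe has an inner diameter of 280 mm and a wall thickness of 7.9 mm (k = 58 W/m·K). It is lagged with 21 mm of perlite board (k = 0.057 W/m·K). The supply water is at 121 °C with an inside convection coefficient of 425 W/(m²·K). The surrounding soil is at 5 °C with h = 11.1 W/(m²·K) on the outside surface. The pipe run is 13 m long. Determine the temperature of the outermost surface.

T ≈ 26.5 °C

Cylindrical conduction, so R = ln(r₂/r₁)/(2πkL) per layer, in series:
R_inner film = 1/(h_i·2πr₁L) = 1/(425×2π×0.14×13) = 2.058×10^-4 K/W
R_cast iron pipe wall = ln(147.9/140)/(2π×58×13) = 1.159×10^-5 K/W
R_perlite board = ln(168.9/147.9)/(2π×0.057×13) = 0.02852 K/W
R_outer film = 1/(h_o·2πr_oL) = 1/(11.1×2π×0.1689×13) = 0.00653 K/W
R_total = 0.03526 K/W
Q = ΔT/R_total = 116/0.03526
Q = 3290 W
T_interface = T_inner − Q·ΣR(inner→interface) = 121 − 3290×0.02873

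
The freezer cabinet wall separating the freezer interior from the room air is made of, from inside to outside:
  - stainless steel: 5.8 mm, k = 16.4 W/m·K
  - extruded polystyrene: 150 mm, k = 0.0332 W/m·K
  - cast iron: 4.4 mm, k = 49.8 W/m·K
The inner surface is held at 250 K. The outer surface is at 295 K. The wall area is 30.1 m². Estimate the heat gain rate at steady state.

Series thermal resistances:
R_stainless steel = L/(kA) = 0.0058/(16.4×30.1) = 1.175×10^-5 K/W
R_extruded polystyrene = L/(kA) = 0.15/(0.0332×30.1) = 0.1501 K/W
R_cast iron = L/(kA) = 0.0044/(49.8×30.1) = 2.935×10^-6 K/W
R_total = 0.1501 K/W
Q = ΔT / R_total = 45 / 0.1501

Q ≈ 300 W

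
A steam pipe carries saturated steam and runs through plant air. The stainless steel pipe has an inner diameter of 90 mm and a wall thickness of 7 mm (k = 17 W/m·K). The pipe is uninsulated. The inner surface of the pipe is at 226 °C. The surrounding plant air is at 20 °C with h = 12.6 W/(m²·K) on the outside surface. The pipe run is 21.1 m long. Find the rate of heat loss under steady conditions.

Q ≈ 17800 W

Radial resistances (cylindrical: R_cond = ln(r_o/r_i)/(2πkL), R_conv = 1/(h·2πrL)):
R_stainless steel pipe wall = ln(52/45)/(2π×17×21.1) = 6.415×10^-5 K/W
R_outer film = 1/(h_o·2πr_oL) = 1/(12.6×2π×0.052×21.1) = 0.01151 K/W
R_total = 0.01158 K/W
Q = ΔT/R_total = 206/0.01158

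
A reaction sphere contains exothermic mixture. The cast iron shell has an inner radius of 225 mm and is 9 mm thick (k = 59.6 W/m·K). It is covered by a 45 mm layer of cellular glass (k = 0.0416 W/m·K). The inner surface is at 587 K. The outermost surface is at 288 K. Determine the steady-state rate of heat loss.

Spherical conduction: R = (1/r_in − 1/r_out)/(4πk) per layer; series-sum.
R_cast iron shell = (1/0.225 − 1/0.234)/(4π×59.6) = 2.282×10^-4 K/W
R_cellular glass = (1/0.234 − 1/0.279)/(4π×0.0416) = 1.319 K/W
R_total = 1.319 K/W
Q = ΔT/R_total = 299/1.319

Q ≈ 227 W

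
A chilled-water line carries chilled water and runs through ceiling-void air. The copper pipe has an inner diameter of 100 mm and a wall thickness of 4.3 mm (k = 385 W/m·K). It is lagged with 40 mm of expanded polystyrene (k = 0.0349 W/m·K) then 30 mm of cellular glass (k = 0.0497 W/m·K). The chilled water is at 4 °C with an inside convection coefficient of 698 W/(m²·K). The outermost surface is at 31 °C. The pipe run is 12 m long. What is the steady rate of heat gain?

Q ≈ 95.1 W

Per-layer cylindrical resistances, series-summed:
R_inner film = 1/(h_i·2πr₁L) = 1/(698×2π×0.05×12) = 3.8×10^-4 K/W
R_copper pipe wall = ln(54.3/50)/(2π×385×12) = 2.842×10^-6 K/W
R_expanded polystyrene = ln(94.3/54.3)/(2π×0.0349×12) = 0.2098 K/W
R_cellular glass = ln(124.3/94.3)/(2π×0.0497×12) = 0.07371 K/W
R_total = 0.2839 K/W
Q = ΔT/R_total = 27/0.2839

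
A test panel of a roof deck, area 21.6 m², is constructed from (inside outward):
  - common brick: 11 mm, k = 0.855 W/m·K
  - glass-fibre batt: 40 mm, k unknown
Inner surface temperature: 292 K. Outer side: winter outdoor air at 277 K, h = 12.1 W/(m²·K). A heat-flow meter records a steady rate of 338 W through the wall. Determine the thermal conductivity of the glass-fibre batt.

k ≈ 0.0463 W/(m·K)

Using the resistance-network approach (series):
R_common brick = L/(kA) = 0.011/(0.855×21.6) = 5.956×10^-4 K/W
R_outer film = 1/(h_o·A) = 1/(12.1×21.6) = 0.003826 K/W
Sum of known resistances R_other = 0.004422 K/W
Total R = ΔT/Q = 15/338 = 0.04438 K/W
R_glass-fibre batt = R_total − R_other = 0.03996 K/W
k = L/(R·A) = 0.04/(0.03996×21.6)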